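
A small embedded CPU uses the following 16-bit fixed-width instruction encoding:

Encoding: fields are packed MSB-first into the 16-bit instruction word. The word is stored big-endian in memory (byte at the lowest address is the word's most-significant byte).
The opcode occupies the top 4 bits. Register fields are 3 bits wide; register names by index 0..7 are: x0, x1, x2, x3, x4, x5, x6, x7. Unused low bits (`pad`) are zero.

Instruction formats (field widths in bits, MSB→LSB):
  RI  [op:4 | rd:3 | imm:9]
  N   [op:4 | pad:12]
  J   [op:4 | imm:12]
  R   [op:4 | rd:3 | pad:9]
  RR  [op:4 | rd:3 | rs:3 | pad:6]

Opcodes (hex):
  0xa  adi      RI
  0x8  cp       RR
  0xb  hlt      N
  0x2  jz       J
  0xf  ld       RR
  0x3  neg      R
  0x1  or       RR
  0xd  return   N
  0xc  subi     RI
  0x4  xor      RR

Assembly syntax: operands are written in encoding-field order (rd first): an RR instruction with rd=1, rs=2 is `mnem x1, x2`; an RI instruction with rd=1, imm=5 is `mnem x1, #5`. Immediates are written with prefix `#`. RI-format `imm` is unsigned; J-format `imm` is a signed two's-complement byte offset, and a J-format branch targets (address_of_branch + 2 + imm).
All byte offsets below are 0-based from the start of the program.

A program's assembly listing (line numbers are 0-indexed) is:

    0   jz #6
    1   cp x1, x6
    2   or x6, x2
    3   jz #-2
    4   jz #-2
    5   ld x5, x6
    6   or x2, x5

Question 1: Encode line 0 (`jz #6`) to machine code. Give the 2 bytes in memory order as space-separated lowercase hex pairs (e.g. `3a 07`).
line 0 (jz): pack op=0x2:4|imm=6:12 = 0x2006; big→ 20 06

20 06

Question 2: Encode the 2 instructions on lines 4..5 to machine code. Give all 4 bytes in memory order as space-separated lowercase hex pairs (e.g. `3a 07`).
2f fe fb 80

4. jz fields op=0x2:4|imm=-2:12 → word 2ffeh → 2f fe
5. ld fields op=0xf:4|rd=5:3|rs=6:3|pad=0:6 → word fb80h → fb 80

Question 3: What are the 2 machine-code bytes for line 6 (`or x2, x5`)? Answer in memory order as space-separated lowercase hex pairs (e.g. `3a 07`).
15 40

line 6 (or): pack op=0x1:4|rd=2:3|rs=5:3|pad=0:6 = 0x1540; big→ 15 40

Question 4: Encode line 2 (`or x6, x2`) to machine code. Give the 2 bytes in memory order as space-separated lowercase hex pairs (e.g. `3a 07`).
1c 80

2. or fields op=0x1:4|rd=6:3|rs=2:3|pad=0:6 → word 1c80h → 1c 80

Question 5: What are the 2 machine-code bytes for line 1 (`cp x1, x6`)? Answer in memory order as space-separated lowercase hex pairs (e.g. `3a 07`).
83 80

line 1 (cp): pack op=0x8:4|rd=1:3|rs=6:3|pad=0:6 = 0x8380; big→ 83 80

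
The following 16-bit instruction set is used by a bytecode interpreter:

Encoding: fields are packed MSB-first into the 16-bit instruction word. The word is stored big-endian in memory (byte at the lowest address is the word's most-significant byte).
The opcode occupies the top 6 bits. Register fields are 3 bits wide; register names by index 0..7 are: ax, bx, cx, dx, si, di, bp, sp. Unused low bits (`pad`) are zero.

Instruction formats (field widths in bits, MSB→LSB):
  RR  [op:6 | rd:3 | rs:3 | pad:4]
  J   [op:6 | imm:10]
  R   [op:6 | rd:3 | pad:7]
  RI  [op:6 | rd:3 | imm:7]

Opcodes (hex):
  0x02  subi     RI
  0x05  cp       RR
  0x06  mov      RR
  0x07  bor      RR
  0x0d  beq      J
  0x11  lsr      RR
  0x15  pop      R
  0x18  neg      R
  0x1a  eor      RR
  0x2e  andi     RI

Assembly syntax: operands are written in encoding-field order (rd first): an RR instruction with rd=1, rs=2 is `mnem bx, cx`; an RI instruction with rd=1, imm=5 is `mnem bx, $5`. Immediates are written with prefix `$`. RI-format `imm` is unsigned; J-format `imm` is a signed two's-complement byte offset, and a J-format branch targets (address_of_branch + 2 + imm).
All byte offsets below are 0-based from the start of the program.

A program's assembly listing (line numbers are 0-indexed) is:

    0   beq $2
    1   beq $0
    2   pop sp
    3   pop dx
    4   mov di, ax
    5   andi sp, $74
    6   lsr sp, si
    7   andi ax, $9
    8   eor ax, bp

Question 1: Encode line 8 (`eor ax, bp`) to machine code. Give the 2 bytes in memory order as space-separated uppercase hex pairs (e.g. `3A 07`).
L8: eor op=0x1a:6|rd=0:3|rs=6:3|pad=0:4 ⇒ 0x6860 ⇒ big 68 60

68 60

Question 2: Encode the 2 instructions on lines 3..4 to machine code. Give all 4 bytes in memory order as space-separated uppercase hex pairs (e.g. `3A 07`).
55 80 1A 80

3. pop fields op=0x15:6|rd=3:3|pad=0:7 → word 5580h → 55 80
4. mov fields op=0x6:6|rd=5:3|rs=0:3|pad=0:4 → word 1a80h → 1a 80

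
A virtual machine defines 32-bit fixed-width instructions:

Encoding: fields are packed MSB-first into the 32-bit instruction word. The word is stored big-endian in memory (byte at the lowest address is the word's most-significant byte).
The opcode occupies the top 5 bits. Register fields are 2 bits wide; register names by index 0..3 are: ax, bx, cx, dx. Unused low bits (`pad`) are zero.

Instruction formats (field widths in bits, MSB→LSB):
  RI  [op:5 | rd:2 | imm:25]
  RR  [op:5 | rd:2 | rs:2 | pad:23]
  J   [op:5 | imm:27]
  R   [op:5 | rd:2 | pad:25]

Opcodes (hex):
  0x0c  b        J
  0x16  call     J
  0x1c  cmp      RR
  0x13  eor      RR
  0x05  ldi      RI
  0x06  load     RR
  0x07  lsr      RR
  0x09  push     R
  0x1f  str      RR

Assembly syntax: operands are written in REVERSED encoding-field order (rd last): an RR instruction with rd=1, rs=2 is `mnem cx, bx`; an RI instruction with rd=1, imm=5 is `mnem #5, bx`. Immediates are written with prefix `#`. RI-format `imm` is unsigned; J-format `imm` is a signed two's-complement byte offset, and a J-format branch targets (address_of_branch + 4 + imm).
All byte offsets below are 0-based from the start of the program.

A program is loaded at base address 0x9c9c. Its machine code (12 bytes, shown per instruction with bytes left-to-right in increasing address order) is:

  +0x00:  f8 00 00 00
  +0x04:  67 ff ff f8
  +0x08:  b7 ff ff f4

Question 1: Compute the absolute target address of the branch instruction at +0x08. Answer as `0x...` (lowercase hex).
@+08  big-endian(b7 ff ff f4) = 0xb7fffff4
  top 5b → 0x16 → call [J]
  imm: (w>>0)&0x7ffffff=0x7fffff4 (s27→-12) → #-12
  target = base 0x9c9c + off 0x08 + 4 + imm -12 = 0x9c9c

0x9c9c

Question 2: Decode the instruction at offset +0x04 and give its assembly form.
@+04  big-endian(67 ff ff f8) = 0x67fffff8
  op=0x67fffff8>>27=0xc ⇒ b (J)
  [26:0] imm=134217720 (s27→-8) = #-8

b #-8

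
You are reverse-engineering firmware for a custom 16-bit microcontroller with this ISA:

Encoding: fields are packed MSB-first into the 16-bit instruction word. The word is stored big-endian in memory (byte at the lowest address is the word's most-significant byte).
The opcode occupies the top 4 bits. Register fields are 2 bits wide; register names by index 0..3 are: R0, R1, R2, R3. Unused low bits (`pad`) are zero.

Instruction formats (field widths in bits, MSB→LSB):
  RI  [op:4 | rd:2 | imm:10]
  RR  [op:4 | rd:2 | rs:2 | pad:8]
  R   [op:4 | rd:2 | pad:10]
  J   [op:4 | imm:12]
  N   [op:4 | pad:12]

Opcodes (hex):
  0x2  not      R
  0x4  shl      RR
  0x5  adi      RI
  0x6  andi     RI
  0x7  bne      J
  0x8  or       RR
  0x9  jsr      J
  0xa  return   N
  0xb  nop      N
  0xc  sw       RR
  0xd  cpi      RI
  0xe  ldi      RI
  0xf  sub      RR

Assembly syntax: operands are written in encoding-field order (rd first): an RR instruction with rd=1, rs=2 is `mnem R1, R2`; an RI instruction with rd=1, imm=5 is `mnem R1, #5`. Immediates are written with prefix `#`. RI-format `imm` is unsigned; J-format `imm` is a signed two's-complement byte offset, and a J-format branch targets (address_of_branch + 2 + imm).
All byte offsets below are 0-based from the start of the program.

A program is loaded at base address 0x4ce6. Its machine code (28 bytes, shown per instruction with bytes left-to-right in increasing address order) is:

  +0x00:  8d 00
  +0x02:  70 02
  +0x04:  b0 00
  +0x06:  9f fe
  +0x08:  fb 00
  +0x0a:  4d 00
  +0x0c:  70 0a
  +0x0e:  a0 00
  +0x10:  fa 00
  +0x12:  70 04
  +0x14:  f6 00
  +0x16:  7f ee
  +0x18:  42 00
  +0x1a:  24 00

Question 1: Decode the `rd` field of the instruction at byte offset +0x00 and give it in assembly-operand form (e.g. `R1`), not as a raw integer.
@+00  big-endian(8d 00) = 0x8d00
  top 4b → 0x8 → or [RR]
  rd@[11:10]=0x3 ⇒ R3
  rs@[9:8]=0x1 ⇒ R1

R3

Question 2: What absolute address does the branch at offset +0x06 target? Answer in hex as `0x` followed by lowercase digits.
@+06  big-endian(9f fe) = 0x9ffe
  op=0x9ffe>>12=0x9 ⇒ jsr (J)
  [11:0] imm=4094 (s12→-2) = #-2
  target = base 0x4ce6 + off 0x06 + 2 + imm -2 = 0x4cec

0x4cec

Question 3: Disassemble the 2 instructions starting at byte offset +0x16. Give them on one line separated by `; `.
bne #-18; shl R0, R2

@+16  big-endian(7f ee) = 0x7fee
  op=0x7fee>>12=0x7 ⇒ bne (J)
  imm: (w>>0)&0xfff=0xfee (s12→-18) → #-18
@+18  big-endian(42 00) = 0x4200
  op=0x4200>>12=0x4 ⇒ shl (RR)
  rd: (w>>10)&0x3=0x0 → R0
  rs: (w>>8)&0x3=0x2 → R2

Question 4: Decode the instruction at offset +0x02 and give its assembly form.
+0x02: 70 02 ⇒ word 0x7002 (big)
  op=0x7002>>12=0x7 ⇒ bne (J)
  [11:0] imm=2 = #2

bne #2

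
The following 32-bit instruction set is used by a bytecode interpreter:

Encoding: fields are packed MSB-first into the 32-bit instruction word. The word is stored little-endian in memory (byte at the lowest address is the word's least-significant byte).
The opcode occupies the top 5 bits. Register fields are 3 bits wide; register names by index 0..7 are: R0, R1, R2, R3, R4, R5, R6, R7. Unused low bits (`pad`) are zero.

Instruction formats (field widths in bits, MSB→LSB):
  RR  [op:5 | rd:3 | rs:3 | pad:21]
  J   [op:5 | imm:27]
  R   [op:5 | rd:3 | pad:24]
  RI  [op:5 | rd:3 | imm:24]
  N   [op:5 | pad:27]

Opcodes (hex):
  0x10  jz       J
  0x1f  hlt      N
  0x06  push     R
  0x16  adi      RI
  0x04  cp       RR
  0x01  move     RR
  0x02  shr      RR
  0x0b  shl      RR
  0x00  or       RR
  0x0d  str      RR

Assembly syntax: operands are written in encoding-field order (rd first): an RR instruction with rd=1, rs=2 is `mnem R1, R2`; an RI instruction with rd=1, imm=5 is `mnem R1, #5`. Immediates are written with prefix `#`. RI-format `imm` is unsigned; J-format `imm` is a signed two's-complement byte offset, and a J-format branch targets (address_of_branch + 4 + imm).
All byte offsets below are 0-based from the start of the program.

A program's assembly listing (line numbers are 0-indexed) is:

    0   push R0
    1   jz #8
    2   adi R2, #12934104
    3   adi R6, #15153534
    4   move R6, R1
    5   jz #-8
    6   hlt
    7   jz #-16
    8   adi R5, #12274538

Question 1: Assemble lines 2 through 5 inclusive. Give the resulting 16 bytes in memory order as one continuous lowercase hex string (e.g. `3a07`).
2. adi fields op=0x16:5|rd=2:3|imm=12934104:24 → word b2c55bd8h → d8 5b c5 b2
3. adi fields op=0x16:5|rd=6:3|imm=15153534:24 → word b6e7397eh → 7e 39 e7 b6
4. move fields op=0x1:5|rd=6:3|rs=1:3|pad=0:21 → word 0e200000h → 00 00 20 0e
5. jz fields op=0x10:5|imm=-8:27 → word 87fffff8h → f8 ff ff 87

d85bc5b27e39e7b60000200ef8ffff87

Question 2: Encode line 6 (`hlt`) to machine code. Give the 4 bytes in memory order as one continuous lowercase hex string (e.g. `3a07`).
000000f8

line 6 (hlt): pack op=0x1f:5|pad=0:27 = 0xf8000000; little→ 00 00 00 f8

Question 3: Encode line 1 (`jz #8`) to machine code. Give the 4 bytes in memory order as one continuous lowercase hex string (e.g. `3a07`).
L1: jz op=0x10:5|imm=8:27 ⇒ 0x80000008 ⇒ little 08 00 00 80

08000080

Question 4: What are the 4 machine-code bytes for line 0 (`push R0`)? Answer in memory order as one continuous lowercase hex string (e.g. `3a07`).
0. push fields op=0x6:5|rd=0:3|pad=0:24 → word 30000000h → 00 00 00 30

00000030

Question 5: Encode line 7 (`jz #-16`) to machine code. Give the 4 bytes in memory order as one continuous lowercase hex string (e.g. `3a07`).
L7: jz op=0x10:5|imm=-16:27 ⇒ 0x87fffff0 ⇒ little f0 ff ff 87

f0ffff87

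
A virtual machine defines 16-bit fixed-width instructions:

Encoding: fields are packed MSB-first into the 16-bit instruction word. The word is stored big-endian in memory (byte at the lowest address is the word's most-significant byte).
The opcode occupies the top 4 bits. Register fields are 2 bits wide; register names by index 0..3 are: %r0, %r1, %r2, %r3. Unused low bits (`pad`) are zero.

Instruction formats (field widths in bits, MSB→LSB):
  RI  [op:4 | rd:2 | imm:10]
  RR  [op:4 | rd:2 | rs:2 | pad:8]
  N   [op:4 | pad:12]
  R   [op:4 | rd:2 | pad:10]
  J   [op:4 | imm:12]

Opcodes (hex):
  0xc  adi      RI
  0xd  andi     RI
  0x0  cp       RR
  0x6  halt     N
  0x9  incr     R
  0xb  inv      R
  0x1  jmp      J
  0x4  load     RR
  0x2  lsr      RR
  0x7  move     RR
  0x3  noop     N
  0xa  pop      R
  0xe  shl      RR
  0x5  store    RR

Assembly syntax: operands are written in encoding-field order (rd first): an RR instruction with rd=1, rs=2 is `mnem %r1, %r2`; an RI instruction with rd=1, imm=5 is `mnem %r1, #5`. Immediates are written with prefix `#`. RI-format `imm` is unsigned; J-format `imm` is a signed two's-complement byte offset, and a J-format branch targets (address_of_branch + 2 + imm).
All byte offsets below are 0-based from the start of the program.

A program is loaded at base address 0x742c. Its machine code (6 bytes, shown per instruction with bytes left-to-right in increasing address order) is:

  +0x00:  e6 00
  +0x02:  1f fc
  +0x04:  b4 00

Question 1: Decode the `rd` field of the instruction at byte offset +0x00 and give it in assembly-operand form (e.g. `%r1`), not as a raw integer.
[00] e6 00 → 0xe600
  opcode bits[15:12]=0xe: shl/RR
  [11:10] rd=1 = %r1
  [9:8] rs=2 = %r2

%r1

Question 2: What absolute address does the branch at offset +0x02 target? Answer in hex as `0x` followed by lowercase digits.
0x742c

@+02  big-endian(1f fc) = 0x1ffc
  opcode bits[15:12]=0x1: jmp/J
  [11:0] imm=4092 (s12→-4) = #-4
  target = base 0x742c + off 0x02 + 2 + imm -4 = 0x742c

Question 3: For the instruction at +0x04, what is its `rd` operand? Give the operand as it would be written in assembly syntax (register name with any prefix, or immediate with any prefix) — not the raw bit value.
[04] b4 00 → 0xb400
  opcode bits[15:12]=0xb: inv/R
  rd: (w>>10)&0x3=0x1 → %r1

%r1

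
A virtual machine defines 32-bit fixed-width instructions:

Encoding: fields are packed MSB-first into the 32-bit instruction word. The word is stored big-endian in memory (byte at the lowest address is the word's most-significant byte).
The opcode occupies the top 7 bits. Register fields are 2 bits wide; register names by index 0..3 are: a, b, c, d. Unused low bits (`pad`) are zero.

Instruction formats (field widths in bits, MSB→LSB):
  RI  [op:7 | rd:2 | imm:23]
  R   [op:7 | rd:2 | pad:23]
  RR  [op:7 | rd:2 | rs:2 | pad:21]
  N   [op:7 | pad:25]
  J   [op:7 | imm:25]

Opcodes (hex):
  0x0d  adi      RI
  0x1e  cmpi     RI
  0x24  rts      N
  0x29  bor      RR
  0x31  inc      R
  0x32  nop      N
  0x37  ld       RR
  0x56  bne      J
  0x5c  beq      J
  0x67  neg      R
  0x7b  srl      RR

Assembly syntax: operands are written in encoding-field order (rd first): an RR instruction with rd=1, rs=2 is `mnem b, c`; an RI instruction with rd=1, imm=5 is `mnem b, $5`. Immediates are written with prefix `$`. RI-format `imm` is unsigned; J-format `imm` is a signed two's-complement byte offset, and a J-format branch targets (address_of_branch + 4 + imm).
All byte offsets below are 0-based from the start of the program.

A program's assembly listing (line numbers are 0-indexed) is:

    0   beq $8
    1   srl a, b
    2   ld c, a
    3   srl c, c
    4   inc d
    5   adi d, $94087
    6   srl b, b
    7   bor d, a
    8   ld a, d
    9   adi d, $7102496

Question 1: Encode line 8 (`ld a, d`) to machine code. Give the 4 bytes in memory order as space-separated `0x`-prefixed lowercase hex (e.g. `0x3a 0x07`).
0x6e 0x60 0x00 0x00

8. ld fields op=0x37:7|rd=0:2|rs=3:2|pad=0:21 → word 6e600000h → 6e 60 00 00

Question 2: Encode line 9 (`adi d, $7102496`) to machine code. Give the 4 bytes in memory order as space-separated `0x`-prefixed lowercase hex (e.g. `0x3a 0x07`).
9. adi fields op=0xd:7|rd=3:2|imm=7102496:23 → word 1bec6020h → 1b ec 60 20

0x1b 0xec 0x60 0x20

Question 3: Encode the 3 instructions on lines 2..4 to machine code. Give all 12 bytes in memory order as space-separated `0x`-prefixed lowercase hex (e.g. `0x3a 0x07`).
line 2 (ld): pack op=0x37:7|rd=2:2|rs=0:2|pad=0:21 = 0x6f000000; big→ 6f 00 00 00
line 3 (srl): pack op=0x7b:7|rd=2:2|rs=2:2|pad=0:21 = 0xf7400000; big→ f7 40 00 00
line 4 (inc): pack op=0x31:7|rd=3:2|pad=0:23 = 0x63800000; big→ 63 80 00 00

0x6f 0x00 0x00 0x00 0xf7 0x40 0x00 0x00 0x63 0x80 0x00 0x00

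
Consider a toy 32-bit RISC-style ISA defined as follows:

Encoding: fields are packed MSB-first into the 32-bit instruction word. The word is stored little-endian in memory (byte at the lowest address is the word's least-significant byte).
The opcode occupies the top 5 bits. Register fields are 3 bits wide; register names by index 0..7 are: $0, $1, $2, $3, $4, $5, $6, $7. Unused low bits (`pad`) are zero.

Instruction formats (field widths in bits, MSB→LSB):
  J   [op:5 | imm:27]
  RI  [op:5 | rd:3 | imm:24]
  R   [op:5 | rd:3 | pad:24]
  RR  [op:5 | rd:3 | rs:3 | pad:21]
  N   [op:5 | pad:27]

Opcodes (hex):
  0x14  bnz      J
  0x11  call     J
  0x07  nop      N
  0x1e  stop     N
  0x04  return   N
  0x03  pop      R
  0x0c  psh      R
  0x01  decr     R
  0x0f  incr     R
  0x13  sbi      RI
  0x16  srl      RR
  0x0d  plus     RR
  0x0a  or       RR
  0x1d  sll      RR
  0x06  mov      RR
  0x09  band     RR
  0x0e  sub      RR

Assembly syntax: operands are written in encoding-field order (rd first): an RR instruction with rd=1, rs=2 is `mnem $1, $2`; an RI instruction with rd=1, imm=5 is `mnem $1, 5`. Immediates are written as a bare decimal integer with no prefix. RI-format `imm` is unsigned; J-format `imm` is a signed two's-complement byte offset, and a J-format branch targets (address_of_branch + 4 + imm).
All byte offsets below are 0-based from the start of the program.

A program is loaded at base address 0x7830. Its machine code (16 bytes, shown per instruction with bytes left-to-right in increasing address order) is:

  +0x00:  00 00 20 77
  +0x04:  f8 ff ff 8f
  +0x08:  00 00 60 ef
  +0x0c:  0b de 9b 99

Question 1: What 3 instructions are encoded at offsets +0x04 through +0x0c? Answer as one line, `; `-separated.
call -8; sll $7, $3; sbi $1, 10214923

off 0x04: read f8 ff ff 8f as little → 0x8ffffff8
  opcode bits[31:27]=0x11: call/J
  [26:0] imm=134217720 (s27→-8) = -8
off 0x08: read 00 00 60 ef as little → 0xef600000
  opcode bits[31:27]=0x1d: sll/RR
  [26:24] rd=7 = $7
  [23:21] rs=3 = $3
off 0x0c: read 0b de 9b 99 as little → 0x999bde0b
  opcode bits[31:27]=0x13: sbi/RI
  [26:24] rd=1 = $1
  [23:0] imm=10214923 = 10214923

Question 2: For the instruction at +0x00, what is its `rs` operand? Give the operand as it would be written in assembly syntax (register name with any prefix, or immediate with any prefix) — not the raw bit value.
off 0x00: read 00 00 20 77 as little → 0x77200000
  op=0x77200000>>27=0xe ⇒ sub (RR)
  [26:24] rd=7 = $7
  [23:21] rs=1 = $1

$1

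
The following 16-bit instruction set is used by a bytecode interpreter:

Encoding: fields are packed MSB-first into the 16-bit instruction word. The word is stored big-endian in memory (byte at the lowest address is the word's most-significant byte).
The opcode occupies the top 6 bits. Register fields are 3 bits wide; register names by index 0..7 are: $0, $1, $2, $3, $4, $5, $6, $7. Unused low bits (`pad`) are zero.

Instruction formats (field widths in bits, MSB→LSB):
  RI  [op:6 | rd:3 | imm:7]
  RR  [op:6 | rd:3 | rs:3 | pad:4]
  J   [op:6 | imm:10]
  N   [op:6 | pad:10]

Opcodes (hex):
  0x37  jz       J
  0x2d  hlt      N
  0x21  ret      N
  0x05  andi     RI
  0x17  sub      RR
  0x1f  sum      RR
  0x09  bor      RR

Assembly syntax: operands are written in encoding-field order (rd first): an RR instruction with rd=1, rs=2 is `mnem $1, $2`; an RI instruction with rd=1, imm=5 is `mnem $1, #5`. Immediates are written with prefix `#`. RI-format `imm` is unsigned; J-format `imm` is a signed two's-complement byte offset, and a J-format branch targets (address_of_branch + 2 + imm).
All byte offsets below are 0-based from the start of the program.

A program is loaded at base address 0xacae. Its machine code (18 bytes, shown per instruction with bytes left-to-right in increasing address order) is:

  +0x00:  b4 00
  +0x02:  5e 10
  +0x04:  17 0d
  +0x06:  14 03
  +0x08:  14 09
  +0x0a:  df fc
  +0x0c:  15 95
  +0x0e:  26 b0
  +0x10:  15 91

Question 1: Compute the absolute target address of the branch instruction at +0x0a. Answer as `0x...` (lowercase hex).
off 0x0a: read df fc as big → 0xdffc
  top 6b → 0x37 → jz [J]
  [9:0] imm=1020 (s10→-4) = #-4
  target = base 0xacae + off 0x0a + 2 + imm -4 = 0xacb6

0xacb6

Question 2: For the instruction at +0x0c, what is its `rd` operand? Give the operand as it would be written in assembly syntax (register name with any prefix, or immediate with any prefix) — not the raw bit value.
[0c] 15 95 → 0x1595
  op=0x1595>>10=0x5 ⇒ andi (RI)
  [9:7] rd=3 = $3
  [6:0] imm=21 = #21

$3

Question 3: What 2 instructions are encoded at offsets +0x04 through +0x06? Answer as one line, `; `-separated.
[04] 17 0d → 0x170d
  opcode bits[15:10]=0x5: andi/RI
  [9:7] rd=6 = $6
  [6:0] imm=13 = #13
[06] 14 03 → 0x1403
  opcode bits[15:10]=0x5: andi/RI
  [9:7] rd=0 = $0
  [6:0] imm=3 = #3

andi $6, #13; andi $0, #3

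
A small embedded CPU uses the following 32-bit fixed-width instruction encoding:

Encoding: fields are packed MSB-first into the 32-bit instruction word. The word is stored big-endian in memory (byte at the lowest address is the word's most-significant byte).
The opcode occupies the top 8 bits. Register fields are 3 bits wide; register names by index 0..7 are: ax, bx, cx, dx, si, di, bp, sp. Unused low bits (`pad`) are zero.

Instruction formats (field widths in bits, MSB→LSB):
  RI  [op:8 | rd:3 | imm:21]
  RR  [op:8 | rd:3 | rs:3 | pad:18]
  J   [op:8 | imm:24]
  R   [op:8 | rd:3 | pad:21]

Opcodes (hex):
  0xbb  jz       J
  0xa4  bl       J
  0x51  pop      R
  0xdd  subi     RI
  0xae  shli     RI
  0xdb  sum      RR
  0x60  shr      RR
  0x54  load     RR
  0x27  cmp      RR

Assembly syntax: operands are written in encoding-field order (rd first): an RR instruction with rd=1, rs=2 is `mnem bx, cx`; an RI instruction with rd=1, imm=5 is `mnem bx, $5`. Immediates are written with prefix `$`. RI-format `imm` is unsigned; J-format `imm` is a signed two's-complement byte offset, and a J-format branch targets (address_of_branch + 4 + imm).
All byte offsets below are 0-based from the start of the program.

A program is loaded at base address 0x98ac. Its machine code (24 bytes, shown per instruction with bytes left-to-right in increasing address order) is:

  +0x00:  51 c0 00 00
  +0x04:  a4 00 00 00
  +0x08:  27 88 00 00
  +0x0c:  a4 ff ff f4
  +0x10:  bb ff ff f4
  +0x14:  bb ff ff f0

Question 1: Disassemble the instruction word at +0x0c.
bl $-12

@+0c  big-endian(a4 ff ff f4) = 0xa4fffff4
  op=0xa4fffff4>>24=0xa4 ⇒ bl (J)
  imm: (w>>0)&0xffffff=0xfffff4 (s24→-12) → $-12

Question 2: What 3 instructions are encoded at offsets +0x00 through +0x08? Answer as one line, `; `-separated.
pop bp; bl $0; cmp si, cx

@+00  big-endian(51 c0 00 00) = 0x51c00000
  top 8b → 0x51 → pop [R]
  rd: (w>>21)&0x7=0x6 → bp
@+04  big-endian(a4 00 00 00) = 0xa4000000
  top 8b → 0xa4 → bl [J]
  imm: (w>>0)&0xffffff=0x0 → $0
@+08  big-endian(27 88 00 00) = 0x27880000
  top 8b → 0x27 → cmp [RR]
  rd: (w>>21)&0x7=0x4 → si
  rs: (w>>18)&0x7=0x2 → cx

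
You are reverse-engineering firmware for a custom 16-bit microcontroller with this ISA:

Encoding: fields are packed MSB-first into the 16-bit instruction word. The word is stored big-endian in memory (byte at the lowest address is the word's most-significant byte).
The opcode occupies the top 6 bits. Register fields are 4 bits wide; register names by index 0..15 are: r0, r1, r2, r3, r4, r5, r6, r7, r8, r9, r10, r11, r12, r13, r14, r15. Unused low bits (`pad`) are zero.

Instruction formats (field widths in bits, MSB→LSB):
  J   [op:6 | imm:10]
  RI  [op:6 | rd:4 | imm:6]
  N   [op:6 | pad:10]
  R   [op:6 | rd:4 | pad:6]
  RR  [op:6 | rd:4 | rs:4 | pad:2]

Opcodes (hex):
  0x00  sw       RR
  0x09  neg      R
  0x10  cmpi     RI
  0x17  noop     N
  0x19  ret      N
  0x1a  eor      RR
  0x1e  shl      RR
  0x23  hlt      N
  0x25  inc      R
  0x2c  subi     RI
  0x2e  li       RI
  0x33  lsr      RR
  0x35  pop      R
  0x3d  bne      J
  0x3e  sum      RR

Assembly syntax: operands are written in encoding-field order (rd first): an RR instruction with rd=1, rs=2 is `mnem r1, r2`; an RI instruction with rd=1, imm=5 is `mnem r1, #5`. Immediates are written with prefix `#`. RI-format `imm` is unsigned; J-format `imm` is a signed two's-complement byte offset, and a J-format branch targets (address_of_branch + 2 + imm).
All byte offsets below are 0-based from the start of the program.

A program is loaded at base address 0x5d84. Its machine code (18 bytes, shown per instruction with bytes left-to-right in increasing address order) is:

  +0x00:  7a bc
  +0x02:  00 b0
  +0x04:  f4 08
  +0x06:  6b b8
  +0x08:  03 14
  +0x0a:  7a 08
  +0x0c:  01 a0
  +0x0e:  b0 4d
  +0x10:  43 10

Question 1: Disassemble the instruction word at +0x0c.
off 0x0c: read 01 a0 as big → 0x01a0
  opcode bits[15:10]=0x0: sw/RR
  rd@[9:6]=0x6 ⇒ r6
  rs@[5:2]=0x8 ⇒ r8

sw r6, r8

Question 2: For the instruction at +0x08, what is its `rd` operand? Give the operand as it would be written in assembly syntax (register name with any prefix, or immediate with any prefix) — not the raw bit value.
r12

@+08  big-endian(03 14) = 0x0314
  opcode bits[15:10]=0x0: sw/RR
  rd: (w>>6)&0xf=0xc → r12
  rs: (w>>2)&0xf=0x5 → r5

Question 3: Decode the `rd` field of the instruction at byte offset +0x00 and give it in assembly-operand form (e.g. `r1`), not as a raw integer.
[00] 7a bc → 0x7abc
  top 6b → 0x1e → shl [RR]
  rd@[9:6]=0xa ⇒ r10
  rs@[5:2]=0xf ⇒ r15

r10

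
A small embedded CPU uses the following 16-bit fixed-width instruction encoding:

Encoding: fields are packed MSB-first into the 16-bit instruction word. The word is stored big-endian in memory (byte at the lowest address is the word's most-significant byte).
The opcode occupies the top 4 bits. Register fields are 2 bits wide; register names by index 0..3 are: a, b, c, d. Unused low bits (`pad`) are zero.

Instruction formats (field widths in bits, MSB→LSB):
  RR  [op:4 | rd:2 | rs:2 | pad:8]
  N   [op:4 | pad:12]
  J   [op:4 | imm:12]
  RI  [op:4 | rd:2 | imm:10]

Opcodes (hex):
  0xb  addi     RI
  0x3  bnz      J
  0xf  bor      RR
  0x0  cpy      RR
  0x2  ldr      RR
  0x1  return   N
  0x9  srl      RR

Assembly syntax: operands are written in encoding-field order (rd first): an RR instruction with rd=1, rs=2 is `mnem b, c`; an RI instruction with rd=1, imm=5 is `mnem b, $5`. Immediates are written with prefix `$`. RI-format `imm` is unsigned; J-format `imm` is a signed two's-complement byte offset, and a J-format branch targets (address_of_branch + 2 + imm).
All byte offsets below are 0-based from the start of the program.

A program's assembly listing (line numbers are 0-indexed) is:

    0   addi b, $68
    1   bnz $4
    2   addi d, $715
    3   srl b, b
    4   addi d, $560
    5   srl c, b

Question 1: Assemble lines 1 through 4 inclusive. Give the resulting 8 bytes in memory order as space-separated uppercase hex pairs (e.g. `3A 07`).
30 04 BE CB 95 00 BE 30

line 1 (bnz): pack op=0x3:4|imm=4:12 = 0x3004; big→ 30 04
line 2 (addi): pack op=0xb:4|rd=3:2|imm=715:10 = 0xbecb; big→ be cb
line 3 (srl): pack op=0x9:4|rd=1:2|rs=1:2|pad=0:8 = 0x9500; big→ 95 00
line 4 (addi): pack op=0xb:4|rd=3:2|imm=560:10 = 0xbe30; big→ be 30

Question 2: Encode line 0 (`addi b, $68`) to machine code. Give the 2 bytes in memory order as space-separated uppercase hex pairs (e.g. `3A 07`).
B4 44

L0: addi op=0xb:4|rd=1:2|imm=68:10 ⇒ 0xb444 ⇒ big b4 44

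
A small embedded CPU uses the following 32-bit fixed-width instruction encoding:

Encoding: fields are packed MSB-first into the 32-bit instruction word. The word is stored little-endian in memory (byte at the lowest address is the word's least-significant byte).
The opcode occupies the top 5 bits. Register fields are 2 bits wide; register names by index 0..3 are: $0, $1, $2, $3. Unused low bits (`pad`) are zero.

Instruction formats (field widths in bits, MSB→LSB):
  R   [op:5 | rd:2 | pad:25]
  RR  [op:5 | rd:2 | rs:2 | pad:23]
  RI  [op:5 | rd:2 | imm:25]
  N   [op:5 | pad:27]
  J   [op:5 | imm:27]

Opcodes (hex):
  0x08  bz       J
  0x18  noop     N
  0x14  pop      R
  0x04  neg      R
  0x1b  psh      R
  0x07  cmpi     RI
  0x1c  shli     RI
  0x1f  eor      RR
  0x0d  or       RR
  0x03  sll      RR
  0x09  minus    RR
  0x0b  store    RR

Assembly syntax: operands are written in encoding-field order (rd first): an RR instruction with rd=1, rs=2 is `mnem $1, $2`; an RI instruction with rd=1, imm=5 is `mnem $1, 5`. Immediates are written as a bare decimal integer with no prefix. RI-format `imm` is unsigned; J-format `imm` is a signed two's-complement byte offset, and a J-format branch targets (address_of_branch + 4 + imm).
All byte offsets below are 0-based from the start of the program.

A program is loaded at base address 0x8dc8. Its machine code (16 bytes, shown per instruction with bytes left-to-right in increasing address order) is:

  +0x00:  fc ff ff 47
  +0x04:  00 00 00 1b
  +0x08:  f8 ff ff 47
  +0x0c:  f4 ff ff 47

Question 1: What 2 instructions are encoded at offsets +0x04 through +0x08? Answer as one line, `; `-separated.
sll $1, $2; bz -8

@+04  little-endian(00 00 00 1b) = 0x1b000000
  op=0x1b000000>>27=0x3 ⇒ sll (RR)
  rd@[26:25]=0x1 ⇒ $1
  rs@[24:23]=0x2 ⇒ $2
@+08  little-endian(f8 ff ff 47) = 0x47fffff8
  op=0x47fffff8>>27=0x8 ⇒ bz (J)
  imm@[26:0]=0x7fffff8 (s27→-8) ⇒ -8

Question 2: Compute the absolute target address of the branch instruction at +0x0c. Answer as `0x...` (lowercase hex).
@+0c  little-endian(f4 ff ff 47) = 0x47fffff4
  top 5b → 0x8 → bz [J]
  imm@[26:0]=0x7fffff4 (s27→-12) ⇒ -12
  target = base 0x8dc8 + off 0x0c + 4 + imm -12 = 0x8dcc

0x8dcc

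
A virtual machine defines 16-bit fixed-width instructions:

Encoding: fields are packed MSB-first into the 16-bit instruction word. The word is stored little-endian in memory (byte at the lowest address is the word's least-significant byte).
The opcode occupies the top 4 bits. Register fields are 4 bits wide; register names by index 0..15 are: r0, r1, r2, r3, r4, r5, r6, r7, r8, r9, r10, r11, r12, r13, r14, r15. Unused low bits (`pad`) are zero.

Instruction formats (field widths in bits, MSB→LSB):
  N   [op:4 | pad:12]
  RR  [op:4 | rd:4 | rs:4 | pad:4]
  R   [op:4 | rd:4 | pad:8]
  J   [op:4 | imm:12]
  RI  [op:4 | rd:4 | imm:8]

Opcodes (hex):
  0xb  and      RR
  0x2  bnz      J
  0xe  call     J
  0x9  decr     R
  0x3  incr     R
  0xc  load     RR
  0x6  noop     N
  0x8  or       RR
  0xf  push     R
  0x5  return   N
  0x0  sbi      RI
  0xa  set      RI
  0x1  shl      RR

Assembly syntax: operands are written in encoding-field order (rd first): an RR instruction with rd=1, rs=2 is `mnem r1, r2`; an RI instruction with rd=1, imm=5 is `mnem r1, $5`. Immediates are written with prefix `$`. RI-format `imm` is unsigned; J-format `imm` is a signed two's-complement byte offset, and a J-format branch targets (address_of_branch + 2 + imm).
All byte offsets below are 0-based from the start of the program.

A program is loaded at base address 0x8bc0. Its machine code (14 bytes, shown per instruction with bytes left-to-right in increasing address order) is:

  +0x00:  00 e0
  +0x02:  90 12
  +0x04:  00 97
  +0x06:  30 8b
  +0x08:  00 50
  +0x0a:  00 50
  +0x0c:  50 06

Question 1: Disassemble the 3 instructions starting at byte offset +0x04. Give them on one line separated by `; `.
@+04  little-endian(00 97) = 0x9700
  top 4b → 0x9 → decr [R]
  rd: (w>>8)&0xf=0x7 → r7
@+06  little-endian(30 8b) = 0x8b30
  top 4b → 0x8 → or [RR]
  rd: (w>>8)&0xf=0xb → r11
  rs: (w>>4)&0xf=0x3 → r3
@+08  little-endian(00 50) = 0x5000
  top 4b → 0x5 → return [N]

decr r7; or r11, r3; return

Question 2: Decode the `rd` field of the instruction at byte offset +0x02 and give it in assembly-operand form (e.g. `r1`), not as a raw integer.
[02] 90 12 → 0x1290
  opcode bits[15:12]=0x1: shl/RR
  [11:8] rd=2 = r2
  [7:4] rs=9 = r9

r2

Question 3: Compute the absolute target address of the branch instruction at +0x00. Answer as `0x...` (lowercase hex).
0x8bc2

+0x00: 00 e0 ⇒ word 0xe000 (little)
  opcode bits[15:12]=0xe: call/J
  imm: (w>>0)&0xfff=0x0 → $0
  target = base 0x8bc0 + off 0x00 + 2 + imm 0 = 0x8bc2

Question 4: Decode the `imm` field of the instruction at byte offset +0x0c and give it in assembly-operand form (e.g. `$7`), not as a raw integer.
off 0x0c: read 50 06 as little → 0x0650
  top 4b → 0x0 → sbi [RI]
  rd@[11:8]=0x6 ⇒ r6
  imm@[7:0]=0x50 ⇒ $80

$80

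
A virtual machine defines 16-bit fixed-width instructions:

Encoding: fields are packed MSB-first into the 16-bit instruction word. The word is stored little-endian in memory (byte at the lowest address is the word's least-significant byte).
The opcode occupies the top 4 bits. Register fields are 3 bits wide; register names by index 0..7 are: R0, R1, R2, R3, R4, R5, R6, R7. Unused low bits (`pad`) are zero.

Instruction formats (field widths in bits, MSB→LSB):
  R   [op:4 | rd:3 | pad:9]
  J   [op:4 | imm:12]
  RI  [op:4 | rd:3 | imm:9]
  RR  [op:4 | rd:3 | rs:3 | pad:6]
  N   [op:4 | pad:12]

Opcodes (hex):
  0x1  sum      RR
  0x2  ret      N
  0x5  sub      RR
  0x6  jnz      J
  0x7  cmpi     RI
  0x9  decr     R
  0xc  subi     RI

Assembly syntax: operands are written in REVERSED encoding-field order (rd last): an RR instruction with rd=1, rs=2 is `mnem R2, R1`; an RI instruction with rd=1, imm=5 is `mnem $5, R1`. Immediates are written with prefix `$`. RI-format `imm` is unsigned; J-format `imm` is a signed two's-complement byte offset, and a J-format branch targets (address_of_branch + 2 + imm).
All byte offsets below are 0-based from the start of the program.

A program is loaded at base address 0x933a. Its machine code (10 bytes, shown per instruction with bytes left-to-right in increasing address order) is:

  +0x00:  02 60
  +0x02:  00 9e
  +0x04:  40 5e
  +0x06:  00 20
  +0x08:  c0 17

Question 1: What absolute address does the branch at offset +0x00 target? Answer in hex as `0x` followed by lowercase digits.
0x933e

+0x00: 02 60 ⇒ word 0x6002 (little)
  top 4b → 0x6 → jnz [J]
  imm@[11:0]=0x2 ⇒ $2
  target = base 0x933a + off 0x00 + 2 + imm 2 = 0x933e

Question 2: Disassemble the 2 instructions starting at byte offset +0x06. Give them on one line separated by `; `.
[06] 00 20 → 0x2000
  op=0x2000>>12=0x2 ⇒ ret (N)
[08] c0 17 → 0x17c0
  op=0x17c0>>12=0x1 ⇒ sum (RR)
  [11:9] rd=3 = R3
  [8:6] rs=7 = R7

ret; sum R7, R3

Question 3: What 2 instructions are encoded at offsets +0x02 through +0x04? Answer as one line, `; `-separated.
off 0x02: read 00 9e as little → 0x9e00
  op=0x9e00>>12=0x9 ⇒ decr (R)
  [11:9] rd=7 = R7
off 0x04: read 40 5e as little → 0x5e40
  op=0x5e40>>12=0x5 ⇒ sub (RR)
  [11:9] rd=7 = R7
  [8:6] rs=1 = R1

decr R7; sub R1, R7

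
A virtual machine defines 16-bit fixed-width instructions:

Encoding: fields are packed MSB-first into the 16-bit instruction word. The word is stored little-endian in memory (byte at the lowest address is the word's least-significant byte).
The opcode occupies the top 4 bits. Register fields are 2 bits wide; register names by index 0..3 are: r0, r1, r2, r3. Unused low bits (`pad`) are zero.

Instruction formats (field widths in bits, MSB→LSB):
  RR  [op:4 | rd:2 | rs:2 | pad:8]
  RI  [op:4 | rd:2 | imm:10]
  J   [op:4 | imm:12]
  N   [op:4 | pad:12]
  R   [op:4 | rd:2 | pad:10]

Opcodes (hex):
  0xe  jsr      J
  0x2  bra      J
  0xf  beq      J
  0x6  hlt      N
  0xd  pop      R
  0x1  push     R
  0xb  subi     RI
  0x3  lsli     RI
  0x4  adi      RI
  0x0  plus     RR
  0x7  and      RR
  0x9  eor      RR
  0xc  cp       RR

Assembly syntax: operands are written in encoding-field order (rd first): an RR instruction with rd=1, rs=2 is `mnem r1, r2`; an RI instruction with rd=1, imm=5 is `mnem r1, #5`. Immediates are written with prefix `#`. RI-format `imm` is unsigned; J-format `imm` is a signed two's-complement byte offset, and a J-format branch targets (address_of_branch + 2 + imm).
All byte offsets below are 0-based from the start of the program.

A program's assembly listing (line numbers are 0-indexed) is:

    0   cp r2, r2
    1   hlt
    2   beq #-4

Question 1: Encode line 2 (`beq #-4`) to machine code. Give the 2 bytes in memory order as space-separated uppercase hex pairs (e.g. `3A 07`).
FC FF

L2: beq op=0xf:4|imm=-4:12 ⇒ 0xfffc ⇒ little fc ff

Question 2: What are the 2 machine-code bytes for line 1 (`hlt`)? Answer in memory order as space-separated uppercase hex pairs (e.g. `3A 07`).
00 60

line 1 (hlt): pack op=0x6:4|pad=0:12 = 0x6000; little→ 00 60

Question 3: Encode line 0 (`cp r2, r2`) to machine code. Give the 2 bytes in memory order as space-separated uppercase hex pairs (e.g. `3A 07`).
00 CA

line 0 (cp): pack op=0xc:4|rd=2:2|rs=2:2|pad=0:8 = 0xca00; little→ 00 ca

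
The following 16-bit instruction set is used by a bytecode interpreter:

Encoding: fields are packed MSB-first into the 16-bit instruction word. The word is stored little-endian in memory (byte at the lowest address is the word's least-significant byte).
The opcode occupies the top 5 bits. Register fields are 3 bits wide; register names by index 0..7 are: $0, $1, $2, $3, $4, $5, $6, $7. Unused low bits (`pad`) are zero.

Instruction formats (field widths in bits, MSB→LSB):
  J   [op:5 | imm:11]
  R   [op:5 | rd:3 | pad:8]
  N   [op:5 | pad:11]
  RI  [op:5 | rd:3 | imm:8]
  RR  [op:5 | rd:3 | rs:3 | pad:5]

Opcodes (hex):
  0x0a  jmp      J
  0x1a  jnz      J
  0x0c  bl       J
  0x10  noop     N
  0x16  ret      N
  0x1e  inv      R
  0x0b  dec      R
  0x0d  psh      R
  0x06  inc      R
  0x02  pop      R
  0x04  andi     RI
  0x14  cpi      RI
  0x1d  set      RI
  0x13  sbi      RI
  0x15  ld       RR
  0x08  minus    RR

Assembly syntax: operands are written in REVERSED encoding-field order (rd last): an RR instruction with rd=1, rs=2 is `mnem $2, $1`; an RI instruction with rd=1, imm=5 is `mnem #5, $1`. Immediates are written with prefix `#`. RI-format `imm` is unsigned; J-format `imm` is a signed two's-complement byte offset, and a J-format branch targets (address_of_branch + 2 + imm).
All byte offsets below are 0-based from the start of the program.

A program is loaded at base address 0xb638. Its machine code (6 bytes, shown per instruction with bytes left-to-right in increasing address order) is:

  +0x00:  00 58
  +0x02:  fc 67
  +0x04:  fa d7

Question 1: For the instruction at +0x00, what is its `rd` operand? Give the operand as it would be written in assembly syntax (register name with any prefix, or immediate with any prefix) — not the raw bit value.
off 0x00: read 00 58 as little → 0x5800
  top 5b → 0xb → dec [R]
  rd@[10:8]=0x0 ⇒ $0

$0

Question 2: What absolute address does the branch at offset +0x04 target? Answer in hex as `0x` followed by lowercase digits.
0xb638

[04] fa d7 → 0xd7fa
  top 5b → 0x1a → jnz [J]
  imm@[10:0]=0x7fa (s11→-6) ⇒ #-6
  target = base 0xb638 + off 0x04 + 2 + imm -6 = 0xb638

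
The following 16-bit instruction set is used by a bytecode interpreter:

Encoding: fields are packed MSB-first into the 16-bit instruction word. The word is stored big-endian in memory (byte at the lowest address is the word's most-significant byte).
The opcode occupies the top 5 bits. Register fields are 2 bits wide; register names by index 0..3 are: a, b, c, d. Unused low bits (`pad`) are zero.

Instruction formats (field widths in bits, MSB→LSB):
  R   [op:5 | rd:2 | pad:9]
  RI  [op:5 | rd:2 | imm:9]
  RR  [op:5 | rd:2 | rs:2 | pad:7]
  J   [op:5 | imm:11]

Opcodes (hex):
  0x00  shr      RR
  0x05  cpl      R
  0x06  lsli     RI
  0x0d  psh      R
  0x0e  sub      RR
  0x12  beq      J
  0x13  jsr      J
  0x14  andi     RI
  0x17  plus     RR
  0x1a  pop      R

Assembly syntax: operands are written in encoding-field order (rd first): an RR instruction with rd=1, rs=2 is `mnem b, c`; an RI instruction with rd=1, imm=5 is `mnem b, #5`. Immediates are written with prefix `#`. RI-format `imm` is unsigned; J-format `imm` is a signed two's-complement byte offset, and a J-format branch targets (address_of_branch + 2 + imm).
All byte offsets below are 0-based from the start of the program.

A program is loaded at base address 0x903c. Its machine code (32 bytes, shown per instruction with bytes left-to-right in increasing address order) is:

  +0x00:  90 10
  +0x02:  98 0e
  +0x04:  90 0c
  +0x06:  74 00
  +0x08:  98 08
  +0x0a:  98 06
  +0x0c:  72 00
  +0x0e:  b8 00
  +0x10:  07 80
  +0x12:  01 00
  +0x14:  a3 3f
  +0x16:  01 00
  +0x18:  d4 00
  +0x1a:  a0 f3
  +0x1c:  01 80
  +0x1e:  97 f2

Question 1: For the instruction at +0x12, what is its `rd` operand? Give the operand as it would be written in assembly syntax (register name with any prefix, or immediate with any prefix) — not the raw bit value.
a

+0x12: 01 00 ⇒ word 0x0100 (big)
  top 5b → 0x0 → shr [RR]
  rd: (w>>9)&0x3=0x0 → a
  rs: (w>>7)&0x3=0x2 → c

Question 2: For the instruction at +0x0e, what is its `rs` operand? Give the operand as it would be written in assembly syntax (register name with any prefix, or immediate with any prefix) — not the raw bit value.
a

off 0x0e: read b8 00 as big → 0xb800
  op=0xb800>>11=0x17 ⇒ plus (RR)
  [10:9] rd=0 = a
  [8:7] rs=0 = a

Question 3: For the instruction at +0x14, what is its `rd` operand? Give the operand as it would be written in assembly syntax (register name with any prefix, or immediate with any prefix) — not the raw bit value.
[14] a3 3f → 0xa33f
  opcode bits[15:11]=0x14: andi/RI
  rd@[10:9]=0x1 ⇒ b
  imm@[8:0]=0x13f ⇒ #319

b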